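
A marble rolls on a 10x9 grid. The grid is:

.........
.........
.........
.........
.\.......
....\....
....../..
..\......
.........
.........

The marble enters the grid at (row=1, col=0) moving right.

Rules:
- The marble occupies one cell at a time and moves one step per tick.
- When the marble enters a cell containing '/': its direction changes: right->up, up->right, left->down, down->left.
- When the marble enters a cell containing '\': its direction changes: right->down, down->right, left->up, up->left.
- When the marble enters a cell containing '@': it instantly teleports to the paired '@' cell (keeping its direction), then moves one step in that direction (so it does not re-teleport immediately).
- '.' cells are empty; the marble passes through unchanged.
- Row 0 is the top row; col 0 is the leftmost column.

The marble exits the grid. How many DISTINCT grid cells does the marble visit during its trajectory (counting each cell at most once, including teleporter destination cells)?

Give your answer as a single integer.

Answer: 9

Derivation:
Step 1: enter (1,0), '.' pass, move right to (1,1)
Step 2: enter (1,1), '.' pass, move right to (1,2)
Step 3: enter (1,2), '.' pass, move right to (1,3)
Step 4: enter (1,3), '.' pass, move right to (1,4)
Step 5: enter (1,4), '.' pass, move right to (1,5)
Step 6: enter (1,5), '.' pass, move right to (1,6)
Step 7: enter (1,6), '.' pass, move right to (1,7)
Step 8: enter (1,7), '.' pass, move right to (1,8)
Step 9: enter (1,8), '.' pass, move right to (1,9)
Step 10: at (1,9) — EXIT via right edge, pos 1
Distinct cells visited: 9 (path length 9)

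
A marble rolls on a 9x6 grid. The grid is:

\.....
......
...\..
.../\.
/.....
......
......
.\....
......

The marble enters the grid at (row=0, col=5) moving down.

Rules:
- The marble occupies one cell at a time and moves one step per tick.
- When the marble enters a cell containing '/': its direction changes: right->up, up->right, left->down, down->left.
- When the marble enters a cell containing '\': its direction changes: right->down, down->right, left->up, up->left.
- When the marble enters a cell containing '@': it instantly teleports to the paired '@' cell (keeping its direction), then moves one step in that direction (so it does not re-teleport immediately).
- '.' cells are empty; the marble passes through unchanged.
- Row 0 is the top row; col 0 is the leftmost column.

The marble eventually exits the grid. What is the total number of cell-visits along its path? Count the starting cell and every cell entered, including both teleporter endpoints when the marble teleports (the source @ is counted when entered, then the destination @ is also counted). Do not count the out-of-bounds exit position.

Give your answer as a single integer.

Step 1: enter (0,5), '.' pass, move down to (1,5)
Step 2: enter (1,5), '.' pass, move down to (2,5)
Step 3: enter (2,5), '.' pass, move down to (3,5)
Step 4: enter (3,5), '.' pass, move down to (4,5)
Step 5: enter (4,5), '.' pass, move down to (5,5)
Step 6: enter (5,5), '.' pass, move down to (6,5)
Step 7: enter (6,5), '.' pass, move down to (7,5)
Step 8: enter (7,5), '.' pass, move down to (8,5)
Step 9: enter (8,5), '.' pass, move down to (9,5)
Step 10: at (9,5) — EXIT via bottom edge, pos 5
Path length (cell visits): 9

Answer: 9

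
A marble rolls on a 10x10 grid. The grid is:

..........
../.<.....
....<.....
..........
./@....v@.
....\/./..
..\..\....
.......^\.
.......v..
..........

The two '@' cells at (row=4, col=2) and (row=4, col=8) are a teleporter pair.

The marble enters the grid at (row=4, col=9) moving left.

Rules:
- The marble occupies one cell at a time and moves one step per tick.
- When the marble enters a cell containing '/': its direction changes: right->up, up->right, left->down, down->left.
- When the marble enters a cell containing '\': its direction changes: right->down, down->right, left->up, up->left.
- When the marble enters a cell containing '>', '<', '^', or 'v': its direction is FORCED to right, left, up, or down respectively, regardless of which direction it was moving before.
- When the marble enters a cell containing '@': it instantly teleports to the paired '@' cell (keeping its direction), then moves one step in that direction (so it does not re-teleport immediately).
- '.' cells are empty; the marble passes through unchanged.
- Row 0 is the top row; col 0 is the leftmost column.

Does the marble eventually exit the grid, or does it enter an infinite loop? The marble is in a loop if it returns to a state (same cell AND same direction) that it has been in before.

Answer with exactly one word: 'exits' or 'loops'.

Answer: exits

Derivation:
Step 1: enter (4,9), '.' pass, move left to (4,8)
Step 2: enter (4,8), '@' teleport (4,8)->(4,2), also enter (4,2), move left to (4,1)
Step 3: enter (4,1), '/' deflects left->down, move down to (5,1)
Step 4: enter (5,1), '.' pass, move down to (6,1)
Step 5: enter (6,1), '.' pass, move down to (7,1)
Step 6: enter (7,1), '.' pass, move down to (8,1)
Step 7: enter (8,1), '.' pass, move down to (9,1)
Step 8: enter (9,1), '.' pass, move down to (10,1)
Step 9: at (10,1) — EXIT via bottom edge, pos 1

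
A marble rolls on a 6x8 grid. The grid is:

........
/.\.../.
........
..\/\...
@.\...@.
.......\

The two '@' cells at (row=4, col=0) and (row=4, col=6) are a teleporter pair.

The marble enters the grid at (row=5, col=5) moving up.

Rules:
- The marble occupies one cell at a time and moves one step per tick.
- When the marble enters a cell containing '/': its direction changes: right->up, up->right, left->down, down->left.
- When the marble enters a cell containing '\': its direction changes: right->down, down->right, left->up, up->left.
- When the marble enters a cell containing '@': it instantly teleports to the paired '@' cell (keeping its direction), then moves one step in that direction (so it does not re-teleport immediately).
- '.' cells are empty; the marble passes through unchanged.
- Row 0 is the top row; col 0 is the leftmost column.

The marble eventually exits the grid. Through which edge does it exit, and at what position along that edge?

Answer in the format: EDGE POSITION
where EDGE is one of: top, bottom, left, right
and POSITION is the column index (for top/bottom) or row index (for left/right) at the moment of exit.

Answer: top 5

Derivation:
Step 1: enter (5,5), '.' pass, move up to (4,5)
Step 2: enter (4,5), '.' pass, move up to (3,5)
Step 3: enter (3,5), '.' pass, move up to (2,5)
Step 4: enter (2,5), '.' pass, move up to (1,5)
Step 5: enter (1,5), '.' pass, move up to (0,5)
Step 6: enter (0,5), '.' pass, move up to (-1,5)
Step 7: at (-1,5) — EXIT via top edge, pos 5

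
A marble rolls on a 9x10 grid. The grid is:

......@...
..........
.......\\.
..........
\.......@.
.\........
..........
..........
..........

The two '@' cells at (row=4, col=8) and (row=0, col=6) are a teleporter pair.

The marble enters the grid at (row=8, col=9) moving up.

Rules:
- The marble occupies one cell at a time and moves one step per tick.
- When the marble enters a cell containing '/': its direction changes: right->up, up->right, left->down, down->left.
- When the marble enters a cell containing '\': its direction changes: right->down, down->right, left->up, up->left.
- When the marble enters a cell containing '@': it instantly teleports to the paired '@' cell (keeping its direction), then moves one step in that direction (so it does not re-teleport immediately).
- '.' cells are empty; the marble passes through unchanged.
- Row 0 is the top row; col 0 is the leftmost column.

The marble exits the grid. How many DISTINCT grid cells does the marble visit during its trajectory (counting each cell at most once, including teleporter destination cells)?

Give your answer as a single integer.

Step 1: enter (8,9), '.' pass, move up to (7,9)
Step 2: enter (7,9), '.' pass, move up to (6,9)
Step 3: enter (6,9), '.' pass, move up to (5,9)
Step 4: enter (5,9), '.' pass, move up to (4,9)
Step 5: enter (4,9), '.' pass, move up to (3,9)
Step 6: enter (3,9), '.' pass, move up to (2,9)
Step 7: enter (2,9), '.' pass, move up to (1,9)
Step 8: enter (1,9), '.' pass, move up to (0,9)
Step 9: enter (0,9), '.' pass, move up to (-1,9)
Step 10: at (-1,9) — EXIT via top edge, pos 9
Distinct cells visited: 9 (path length 9)

Answer: 9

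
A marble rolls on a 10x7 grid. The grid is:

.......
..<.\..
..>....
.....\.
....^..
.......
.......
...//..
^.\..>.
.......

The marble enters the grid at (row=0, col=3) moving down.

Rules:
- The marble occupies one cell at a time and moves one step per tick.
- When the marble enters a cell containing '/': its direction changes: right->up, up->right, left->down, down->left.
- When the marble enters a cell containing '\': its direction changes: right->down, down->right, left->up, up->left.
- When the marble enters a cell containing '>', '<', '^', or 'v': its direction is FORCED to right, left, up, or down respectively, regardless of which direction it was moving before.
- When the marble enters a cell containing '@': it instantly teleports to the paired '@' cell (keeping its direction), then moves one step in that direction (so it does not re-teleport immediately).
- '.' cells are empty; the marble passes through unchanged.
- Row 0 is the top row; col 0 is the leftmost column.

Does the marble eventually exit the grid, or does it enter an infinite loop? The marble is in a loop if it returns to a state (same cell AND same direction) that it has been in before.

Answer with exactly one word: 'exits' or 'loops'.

Answer: exits

Derivation:
Step 1: enter (0,3), '.' pass, move down to (1,3)
Step 2: enter (1,3), '.' pass, move down to (2,3)
Step 3: enter (2,3), '.' pass, move down to (3,3)
Step 4: enter (3,3), '.' pass, move down to (4,3)
Step 5: enter (4,3), '.' pass, move down to (5,3)
Step 6: enter (5,3), '.' pass, move down to (6,3)
Step 7: enter (6,3), '.' pass, move down to (7,3)
Step 8: enter (7,3), '/' deflects down->left, move left to (7,2)
Step 9: enter (7,2), '.' pass, move left to (7,1)
Step 10: enter (7,1), '.' pass, move left to (7,0)
Step 11: enter (7,0), '.' pass, move left to (7,-1)
Step 12: at (7,-1) — EXIT via left edge, pos 7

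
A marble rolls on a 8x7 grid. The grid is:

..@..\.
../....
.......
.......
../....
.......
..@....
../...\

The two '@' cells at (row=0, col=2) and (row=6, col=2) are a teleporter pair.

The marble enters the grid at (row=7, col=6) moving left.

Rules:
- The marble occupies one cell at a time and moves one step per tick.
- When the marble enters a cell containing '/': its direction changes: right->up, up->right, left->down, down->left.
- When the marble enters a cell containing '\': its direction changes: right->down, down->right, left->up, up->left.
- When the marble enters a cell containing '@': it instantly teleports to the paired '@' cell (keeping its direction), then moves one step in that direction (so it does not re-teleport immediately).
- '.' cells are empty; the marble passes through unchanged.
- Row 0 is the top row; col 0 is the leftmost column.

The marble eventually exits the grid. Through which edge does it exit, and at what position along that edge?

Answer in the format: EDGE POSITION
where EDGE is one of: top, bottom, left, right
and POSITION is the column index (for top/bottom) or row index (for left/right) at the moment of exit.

Step 1: enter (7,6), '\' deflects left->up, move up to (6,6)
Step 2: enter (6,6), '.' pass, move up to (5,6)
Step 3: enter (5,6), '.' pass, move up to (4,6)
Step 4: enter (4,6), '.' pass, move up to (3,6)
Step 5: enter (3,6), '.' pass, move up to (2,6)
Step 6: enter (2,6), '.' pass, move up to (1,6)
Step 7: enter (1,6), '.' pass, move up to (0,6)
Step 8: enter (0,6), '.' pass, move up to (-1,6)
Step 9: at (-1,6) — EXIT via top edge, pos 6

Answer: top 6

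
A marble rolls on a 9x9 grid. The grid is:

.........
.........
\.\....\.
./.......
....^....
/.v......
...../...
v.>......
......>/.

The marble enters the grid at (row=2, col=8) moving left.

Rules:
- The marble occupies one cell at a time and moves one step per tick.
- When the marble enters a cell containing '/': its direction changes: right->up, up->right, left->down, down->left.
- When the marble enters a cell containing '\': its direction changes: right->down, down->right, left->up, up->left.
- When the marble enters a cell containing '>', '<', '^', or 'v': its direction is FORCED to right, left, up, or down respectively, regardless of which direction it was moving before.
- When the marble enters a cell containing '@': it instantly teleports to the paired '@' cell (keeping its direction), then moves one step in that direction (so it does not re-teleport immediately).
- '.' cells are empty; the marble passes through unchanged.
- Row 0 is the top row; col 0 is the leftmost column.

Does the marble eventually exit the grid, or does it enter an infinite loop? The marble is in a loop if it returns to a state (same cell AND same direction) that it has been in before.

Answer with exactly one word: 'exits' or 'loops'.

Answer: exits

Derivation:
Step 1: enter (2,8), '.' pass, move left to (2,7)
Step 2: enter (2,7), '\' deflects left->up, move up to (1,7)
Step 3: enter (1,7), '.' pass, move up to (0,7)
Step 4: enter (0,7), '.' pass, move up to (-1,7)
Step 5: at (-1,7) — EXIT via top edge, pos 7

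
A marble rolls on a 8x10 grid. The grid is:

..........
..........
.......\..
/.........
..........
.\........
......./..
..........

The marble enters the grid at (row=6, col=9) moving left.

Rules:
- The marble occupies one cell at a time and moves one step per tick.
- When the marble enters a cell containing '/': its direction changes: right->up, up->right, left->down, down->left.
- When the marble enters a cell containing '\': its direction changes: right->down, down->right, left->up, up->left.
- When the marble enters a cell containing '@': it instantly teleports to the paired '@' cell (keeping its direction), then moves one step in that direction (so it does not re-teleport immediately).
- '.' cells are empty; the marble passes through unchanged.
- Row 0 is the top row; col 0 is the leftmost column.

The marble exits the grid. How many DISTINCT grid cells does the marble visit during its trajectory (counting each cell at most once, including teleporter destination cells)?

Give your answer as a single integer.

Answer: 4

Derivation:
Step 1: enter (6,9), '.' pass, move left to (6,8)
Step 2: enter (6,8), '.' pass, move left to (6,7)
Step 3: enter (6,7), '/' deflects left->down, move down to (7,7)
Step 4: enter (7,7), '.' pass, move down to (8,7)
Step 5: at (8,7) — EXIT via bottom edge, pos 7
Distinct cells visited: 4 (path length 4)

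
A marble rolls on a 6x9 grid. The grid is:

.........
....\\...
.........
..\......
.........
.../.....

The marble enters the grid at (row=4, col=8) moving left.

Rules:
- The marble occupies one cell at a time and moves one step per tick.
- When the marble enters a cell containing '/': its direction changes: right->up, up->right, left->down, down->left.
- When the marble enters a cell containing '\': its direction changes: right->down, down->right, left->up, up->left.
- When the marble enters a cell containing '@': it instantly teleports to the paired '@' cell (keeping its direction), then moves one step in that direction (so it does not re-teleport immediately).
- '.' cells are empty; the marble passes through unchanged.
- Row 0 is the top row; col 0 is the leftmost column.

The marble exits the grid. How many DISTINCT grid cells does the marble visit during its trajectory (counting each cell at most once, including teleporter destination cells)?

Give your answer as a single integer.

Answer: 9

Derivation:
Step 1: enter (4,8), '.' pass, move left to (4,7)
Step 2: enter (4,7), '.' pass, move left to (4,6)
Step 3: enter (4,6), '.' pass, move left to (4,5)
Step 4: enter (4,5), '.' pass, move left to (4,4)
Step 5: enter (4,4), '.' pass, move left to (4,3)
Step 6: enter (4,3), '.' pass, move left to (4,2)
Step 7: enter (4,2), '.' pass, move left to (4,1)
Step 8: enter (4,1), '.' pass, move left to (4,0)
Step 9: enter (4,0), '.' pass, move left to (4,-1)
Step 10: at (4,-1) — EXIT via left edge, pos 4
Distinct cells visited: 9 (path length 9)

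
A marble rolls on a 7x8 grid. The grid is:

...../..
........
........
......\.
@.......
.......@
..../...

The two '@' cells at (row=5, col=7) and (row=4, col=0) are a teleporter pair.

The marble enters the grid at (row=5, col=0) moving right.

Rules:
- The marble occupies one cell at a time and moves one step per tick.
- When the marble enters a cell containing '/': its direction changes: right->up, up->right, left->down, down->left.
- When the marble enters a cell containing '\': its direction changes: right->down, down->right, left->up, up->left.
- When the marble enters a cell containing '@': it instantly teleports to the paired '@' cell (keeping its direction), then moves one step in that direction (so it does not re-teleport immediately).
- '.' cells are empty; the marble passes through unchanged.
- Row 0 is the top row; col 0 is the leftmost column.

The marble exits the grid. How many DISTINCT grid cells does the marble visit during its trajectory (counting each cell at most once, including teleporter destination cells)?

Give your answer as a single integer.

Step 1: enter (5,0), '.' pass, move right to (5,1)
Step 2: enter (5,1), '.' pass, move right to (5,2)
Step 3: enter (5,2), '.' pass, move right to (5,3)
Step 4: enter (5,3), '.' pass, move right to (5,4)
Step 5: enter (5,4), '.' pass, move right to (5,5)
Step 6: enter (5,5), '.' pass, move right to (5,6)
Step 7: enter (5,6), '.' pass, move right to (5,7)
Step 8: enter (5,7), '@' teleport (5,7)->(4,0), also enter (4,0), move right to (4,1)
Step 9: enter (4,1), '.' pass, move right to (4,2)
Step 10: enter (4,2), '.' pass, move right to (4,3)
Step 11: enter (4,3), '.' pass, move right to (4,4)
Step 12: enter (4,4), '.' pass, move right to (4,5)
Step 13: enter (4,5), '.' pass, move right to (4,6)
Step 14: enter (4,6), '.' pass, move right to (4,7)
Step 15: enter (4,7), '.' pass, move right to (4,8)
Step 16: at (4,8) — EXIT via right edge, pos 4
Distinct cells visited: 16 (path length 16)

Answer: 16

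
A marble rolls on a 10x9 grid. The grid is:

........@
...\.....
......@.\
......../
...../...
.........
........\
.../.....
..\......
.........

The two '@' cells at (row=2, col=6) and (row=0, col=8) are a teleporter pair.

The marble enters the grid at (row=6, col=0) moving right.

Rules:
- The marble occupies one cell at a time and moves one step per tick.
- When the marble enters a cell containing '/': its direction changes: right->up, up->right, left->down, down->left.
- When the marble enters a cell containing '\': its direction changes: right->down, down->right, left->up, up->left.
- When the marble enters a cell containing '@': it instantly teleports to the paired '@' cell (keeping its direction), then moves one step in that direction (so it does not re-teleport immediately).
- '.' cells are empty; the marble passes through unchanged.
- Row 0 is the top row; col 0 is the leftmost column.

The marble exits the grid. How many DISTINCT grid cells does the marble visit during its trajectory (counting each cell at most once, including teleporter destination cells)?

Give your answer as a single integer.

Answer: 12

Derivation:
Step 1: enter (6,0), '.' pass, move right to (6,1)
Step 2: enter (6,1), '.' pass, move right to (6,2)
Step 3: enter (6,2), '.' pass, move right to (6,3)
Step 4: enter (6,3), '.' pass, move right to (6,4)
Step 5: enter (6,4), '.' pass, move right to (6,5)
Step 6: enter (6,5), '.' pass, move right to (6,6)
Step 7: enter (6,6), '.' pass, move right to (6,7)
Step 8: enter (6,7), '.' pass, move right to (6,8)
Step 9: enter (6,8), '\' deflects right->down, move down to (7,8)
Step 10: enter (7,8), '.' pass, move down to (8,8)
Step 11: enter (8,8), '.' pass, move down to (9,8)
Step 12: enter (9,8), '.' pass, move down to (10,8)
Step 13: at (10,8) — EXIT via bottom edge, pos 8
Distinct cells visited: 12 (path length 12)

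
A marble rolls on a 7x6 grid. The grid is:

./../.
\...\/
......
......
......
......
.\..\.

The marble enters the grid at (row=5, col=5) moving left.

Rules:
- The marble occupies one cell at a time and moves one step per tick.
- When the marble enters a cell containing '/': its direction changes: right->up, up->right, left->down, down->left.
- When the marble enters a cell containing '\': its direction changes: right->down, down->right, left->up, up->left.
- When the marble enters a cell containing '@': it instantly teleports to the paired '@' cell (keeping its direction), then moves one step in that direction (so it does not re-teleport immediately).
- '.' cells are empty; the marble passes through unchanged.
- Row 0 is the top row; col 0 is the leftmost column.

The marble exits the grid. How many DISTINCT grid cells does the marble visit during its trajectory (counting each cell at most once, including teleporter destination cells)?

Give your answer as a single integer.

Answer: 6

Derivation:
Step 1: enter (5,5), '.' pass, move left to (5,4)
Step 2: enter (5,4), '.' pass, move left to (5,3)
Step 3: enter (5,3), '.' pass, move left to (5,2)
Step 4: enter (5,2), '.' pass, move left to (5,1)
Step 5: enter (5,1), '.' pass, move left to (5,0)
Step 6: enter (5,0), '.' pass, move left to (5,-1)
Step 7: at (5,-1) — EXIT via left edge, pos 5
Distinct cells visited: 6 (path length 6)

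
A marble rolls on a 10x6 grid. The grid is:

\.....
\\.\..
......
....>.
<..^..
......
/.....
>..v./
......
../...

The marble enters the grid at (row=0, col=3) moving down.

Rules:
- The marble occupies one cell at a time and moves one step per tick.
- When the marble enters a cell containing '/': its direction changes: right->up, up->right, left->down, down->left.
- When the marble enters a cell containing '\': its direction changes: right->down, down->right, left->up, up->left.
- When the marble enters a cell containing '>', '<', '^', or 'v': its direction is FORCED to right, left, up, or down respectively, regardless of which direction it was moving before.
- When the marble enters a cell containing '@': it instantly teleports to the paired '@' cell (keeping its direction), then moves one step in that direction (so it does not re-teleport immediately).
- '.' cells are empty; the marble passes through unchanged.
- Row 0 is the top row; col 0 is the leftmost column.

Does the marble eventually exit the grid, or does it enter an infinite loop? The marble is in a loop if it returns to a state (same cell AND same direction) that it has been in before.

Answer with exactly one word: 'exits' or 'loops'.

Step 1: enter (0,3), '.' pass, move down to (1,3)
Step 2: enter (1,3), '\' deflects down->right, move right to (1,4)
Step 3: enter (1,4), '.' pass, move right to (1,5)
Step 4: enter (1,5), '.' pass, move right to (1,6)
Step 5: at (1,6) — EXIT via right edge, pos 1

Answer: exits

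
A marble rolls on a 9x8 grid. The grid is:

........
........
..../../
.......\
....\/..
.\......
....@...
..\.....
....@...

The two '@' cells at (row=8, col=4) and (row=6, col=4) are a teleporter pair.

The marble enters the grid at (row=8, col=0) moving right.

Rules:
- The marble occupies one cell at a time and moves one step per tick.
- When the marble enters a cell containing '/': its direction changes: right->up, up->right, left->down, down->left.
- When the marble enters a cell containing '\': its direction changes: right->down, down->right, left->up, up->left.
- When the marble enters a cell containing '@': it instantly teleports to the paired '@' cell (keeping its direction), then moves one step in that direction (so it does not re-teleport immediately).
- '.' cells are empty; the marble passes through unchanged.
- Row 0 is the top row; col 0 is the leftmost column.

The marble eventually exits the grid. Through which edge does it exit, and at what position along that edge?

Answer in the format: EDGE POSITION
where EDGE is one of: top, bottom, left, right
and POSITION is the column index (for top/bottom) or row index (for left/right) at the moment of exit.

Step 1: enter (8,0), '.' pass, move right to (8,1)
Step 2: enter (8,1), '.' pass, move right to (8,2)
Step 3: enter (8,2), '.' pass, move right to (8,3)
Step 4: enter (8,3), '.' pass, move right to (8,4)
Step 5: enter (8,4), '@' teleport (8,4)->(6,4), also enter (6,4), move right to (6,5)
Step 6: enter (6,5), '.' pass, move right to (6,6)
Step 7: enter (6,6), '.' pass, move right to (6,7)
Step 8: enter (6,7), '.' pass, move right to (6,8)
Step 9: at (6,8) — EXIT via right edge, pos 6

Answer: right 6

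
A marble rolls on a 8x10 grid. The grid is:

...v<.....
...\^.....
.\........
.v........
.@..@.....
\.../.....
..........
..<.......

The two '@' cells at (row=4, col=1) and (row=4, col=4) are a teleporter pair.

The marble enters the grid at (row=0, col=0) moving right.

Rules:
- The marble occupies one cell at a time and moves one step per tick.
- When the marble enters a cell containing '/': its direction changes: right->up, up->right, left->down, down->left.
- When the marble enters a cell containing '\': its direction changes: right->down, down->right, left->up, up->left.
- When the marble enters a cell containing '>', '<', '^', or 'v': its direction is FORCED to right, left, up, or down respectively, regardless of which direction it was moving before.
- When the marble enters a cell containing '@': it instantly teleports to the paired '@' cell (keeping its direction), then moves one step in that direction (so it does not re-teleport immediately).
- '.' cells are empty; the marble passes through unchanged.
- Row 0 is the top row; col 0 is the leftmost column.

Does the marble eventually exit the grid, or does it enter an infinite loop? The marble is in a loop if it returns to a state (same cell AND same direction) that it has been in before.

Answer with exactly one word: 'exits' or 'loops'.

Answer: loops

Derivation:
Step 1: enter (0,0), '.' pass, move right to (0,1)
Step 2: enter (0,1), '.' pass, move right to (0,2)
Step 3: enter (0,2), '.' pass, move right to (0,3)
Step 4: enter (0,3), 'v' forces right->down, move down to (1,3)
Step 5: enter (1,3), '\' deflects down->right, move right to (1,4)
Step 6: enter (1,4), '^' forces right->up, move up to (0,4)
Step 7: enter (0,4), '<' forces up->left, move left to (0,3)
Step 8: enter (0,3), 'v' forces left->down, move down to (1,3)
Step 9: at (1,3) dir=down — LOOP DETECTED (seen before)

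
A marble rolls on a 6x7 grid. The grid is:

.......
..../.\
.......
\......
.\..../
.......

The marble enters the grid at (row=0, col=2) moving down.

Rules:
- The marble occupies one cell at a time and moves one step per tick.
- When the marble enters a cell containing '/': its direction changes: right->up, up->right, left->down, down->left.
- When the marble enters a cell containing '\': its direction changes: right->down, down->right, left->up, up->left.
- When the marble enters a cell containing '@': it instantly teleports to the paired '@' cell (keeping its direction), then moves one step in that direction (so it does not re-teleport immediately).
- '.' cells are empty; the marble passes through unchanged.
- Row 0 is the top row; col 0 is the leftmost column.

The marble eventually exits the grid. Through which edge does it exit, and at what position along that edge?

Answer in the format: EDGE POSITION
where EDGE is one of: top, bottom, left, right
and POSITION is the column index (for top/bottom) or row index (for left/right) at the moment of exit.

Step 1: enter (0,2), '.' pass, move down to (1,2)
Step 2: enter (1,2), '.' pass, move down to (2,2)
Step 3: enter (2,2), '.' pass, move down to (3,2)
Step 4: enter (3,2), '.' pass, move down to (4,2)
Step 5: enter (4,2), '.' pass, move down to (5,2)
Step 6: enter (5,2), '.' pass, move down to (6,2)
Step 7: at (6,2) — EXIT via bottom edge, pos 2

Answer: bottom 2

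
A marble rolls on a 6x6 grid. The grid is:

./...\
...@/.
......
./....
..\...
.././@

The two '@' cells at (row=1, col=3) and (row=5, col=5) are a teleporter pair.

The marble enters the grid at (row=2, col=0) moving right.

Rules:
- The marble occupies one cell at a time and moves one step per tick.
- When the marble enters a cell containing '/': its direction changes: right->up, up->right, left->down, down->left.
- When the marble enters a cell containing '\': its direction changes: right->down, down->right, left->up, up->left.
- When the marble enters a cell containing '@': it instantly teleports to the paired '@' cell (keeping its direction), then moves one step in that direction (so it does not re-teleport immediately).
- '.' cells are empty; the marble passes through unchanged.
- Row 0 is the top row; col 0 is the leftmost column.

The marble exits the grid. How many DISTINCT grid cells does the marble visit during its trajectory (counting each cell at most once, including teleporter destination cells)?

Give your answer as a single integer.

Step 1: enter (2,0), '.' pass, move right to (2,1)
Step 2: enter (2,1), '.' pass, move right to (2,2)
Step 3: enter (2,2), '.' pass, move right to (2,3)
Step 4: enter (2,3), '.' pass, move right to (2,4)
Step 5: enter (2,4), '.' pass, move right to (2,5)
Step 6: enter (2,5), '.' pass, move right to (2,6)
Step 7: at (2,6) — EXIT via right edge, pos 2
Distinct cells visited: 6 (path length 6)

Answer: 6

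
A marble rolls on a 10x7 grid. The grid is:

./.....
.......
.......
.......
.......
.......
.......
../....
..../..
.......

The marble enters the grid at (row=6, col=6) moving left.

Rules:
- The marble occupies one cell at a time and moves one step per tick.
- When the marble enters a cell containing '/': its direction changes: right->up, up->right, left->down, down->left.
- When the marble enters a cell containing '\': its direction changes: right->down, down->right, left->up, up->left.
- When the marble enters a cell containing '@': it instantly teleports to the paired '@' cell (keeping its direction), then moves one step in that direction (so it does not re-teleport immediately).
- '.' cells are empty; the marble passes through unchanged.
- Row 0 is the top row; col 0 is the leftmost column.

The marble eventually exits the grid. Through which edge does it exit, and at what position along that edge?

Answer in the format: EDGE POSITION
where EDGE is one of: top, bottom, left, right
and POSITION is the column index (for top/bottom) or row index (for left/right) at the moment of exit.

Answer: left 6

Derivation:
Step 1: enter (6,6), '.' pass, move left to (6,5)
Step 2: enter (6,5), '.' pass, move left to (6,4)
Step 3: enter (6,4), '.' pass, move left to (6,3)
Step 4: enter (6,3), '.' pass, move left to (6,2)
Step 5: enter (6,2), '.' pass, move left to (6,1)
Step 6: enter (6,1), '.' pass, move left to (6,0)
Step 7: enter (6,0), '.' pass, move left to (6,-1)
Step 8: at (6,-1) — EXIT via left edge, pos 6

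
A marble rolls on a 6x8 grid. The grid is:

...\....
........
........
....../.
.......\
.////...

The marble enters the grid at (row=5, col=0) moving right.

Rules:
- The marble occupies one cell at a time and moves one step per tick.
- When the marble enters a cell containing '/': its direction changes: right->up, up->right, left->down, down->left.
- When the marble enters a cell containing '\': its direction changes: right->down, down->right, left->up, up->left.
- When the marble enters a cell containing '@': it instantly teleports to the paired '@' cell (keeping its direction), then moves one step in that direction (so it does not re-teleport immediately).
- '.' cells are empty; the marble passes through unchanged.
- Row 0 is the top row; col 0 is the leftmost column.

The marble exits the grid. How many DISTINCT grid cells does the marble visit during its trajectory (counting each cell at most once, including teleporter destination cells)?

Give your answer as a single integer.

Step 1: enter (5,0), '.' pass, move right to (5,1)
Step 2: enter (5,1), '/' deflects right->up, move up to (4,1)
Step 3: enter (4,1), '.' pass, move up to (3,1)
Step 4: enter (3,1), '.' pass, move up to (2,1)
Step 5: enter (2,1), '.' pass, move up to (1,1)
Step 6: enter (1,1), '.' pass, move up to (0,1)
Step 7: enter (0,1), '.' pass, move up to (-1,1)
Step 8: at (-1,1) — EXIT via top edge, pos 1
Distinct cells visited: 7 (path length 7)

Answer: 7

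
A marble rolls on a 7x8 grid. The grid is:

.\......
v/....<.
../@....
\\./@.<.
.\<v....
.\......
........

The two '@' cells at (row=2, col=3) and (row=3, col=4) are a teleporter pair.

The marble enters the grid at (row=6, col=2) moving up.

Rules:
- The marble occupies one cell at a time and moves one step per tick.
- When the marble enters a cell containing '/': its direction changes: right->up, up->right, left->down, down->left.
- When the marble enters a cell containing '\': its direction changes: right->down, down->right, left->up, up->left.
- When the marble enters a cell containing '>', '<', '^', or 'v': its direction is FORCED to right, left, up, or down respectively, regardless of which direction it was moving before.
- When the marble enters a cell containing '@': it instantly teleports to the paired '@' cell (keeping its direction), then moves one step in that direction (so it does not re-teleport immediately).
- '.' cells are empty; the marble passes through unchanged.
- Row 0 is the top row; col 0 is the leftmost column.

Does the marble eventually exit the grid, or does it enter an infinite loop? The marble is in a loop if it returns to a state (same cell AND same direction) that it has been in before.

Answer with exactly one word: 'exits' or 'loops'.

Step 1: enter (6,2), '.' pass, move up to (5,2)
Step 2: enter (5,2), '.' pass, move up to (4,2)
Step 3: enter (4,2), '<' forces up->left, move left to (4,1)
Step 4: enter (4,1), '\' deflects left->up, move up to (3,1)
Step 5: enter (3,1), '\' deflects up->left, move left to (3,0)
Step 6: enter (3,0), '\' deflects left->up, move up to (2,0)
Step 7: enter (2,0), '.' pass, move up to (1,0)
Step 8: enter (1,0), 'v' forces up->down, move down to (2,0)
Step 9: enter (2,0), '.' pass, move down to (3,0)
Step 10: enter (3,0), '\' deflects down->right, move right to (3,1)
Step 11: enter (3,1), '\' deflects right->down, move down to (4,1)
Step 12: enter (4,1), '\' deflects down->right, move right to (4,2)
Step 13: enter (4,2), '<' forces right->left, move left to (4,1)
Step 14: at (4,1) dir=left — LOOP DETECTED (seen before)

Answer: loops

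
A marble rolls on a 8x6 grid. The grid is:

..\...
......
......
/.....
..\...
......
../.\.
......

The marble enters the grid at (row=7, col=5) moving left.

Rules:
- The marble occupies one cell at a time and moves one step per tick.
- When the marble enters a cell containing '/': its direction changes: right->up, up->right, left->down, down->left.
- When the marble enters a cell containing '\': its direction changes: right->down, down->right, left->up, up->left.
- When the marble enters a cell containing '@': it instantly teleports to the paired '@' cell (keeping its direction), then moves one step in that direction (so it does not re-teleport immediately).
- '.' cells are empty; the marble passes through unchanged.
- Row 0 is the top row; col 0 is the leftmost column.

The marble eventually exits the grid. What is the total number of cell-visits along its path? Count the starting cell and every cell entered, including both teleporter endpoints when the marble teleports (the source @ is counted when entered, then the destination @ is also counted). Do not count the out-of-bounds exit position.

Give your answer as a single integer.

Answer: 6

Derivation:
Step 1: enter (7,5), '.' pass, move left to (7,4)
Step 2: enter (7,4), '.' pass, move left to (7,3)
Step 3: enter (7,3), '.' pass, move left to (7,2)
Step 4: enter (7,2), '.' pass, move left to (7,1)
Step 5: enter (7,1), '.' pass, move left to (7,0)
Step 6: enter (7,0), '.' pass, move left to (7,-1)
Step 7: at (7,-1) — EXIT via left edge, pos 7
Path length (cell visits): 6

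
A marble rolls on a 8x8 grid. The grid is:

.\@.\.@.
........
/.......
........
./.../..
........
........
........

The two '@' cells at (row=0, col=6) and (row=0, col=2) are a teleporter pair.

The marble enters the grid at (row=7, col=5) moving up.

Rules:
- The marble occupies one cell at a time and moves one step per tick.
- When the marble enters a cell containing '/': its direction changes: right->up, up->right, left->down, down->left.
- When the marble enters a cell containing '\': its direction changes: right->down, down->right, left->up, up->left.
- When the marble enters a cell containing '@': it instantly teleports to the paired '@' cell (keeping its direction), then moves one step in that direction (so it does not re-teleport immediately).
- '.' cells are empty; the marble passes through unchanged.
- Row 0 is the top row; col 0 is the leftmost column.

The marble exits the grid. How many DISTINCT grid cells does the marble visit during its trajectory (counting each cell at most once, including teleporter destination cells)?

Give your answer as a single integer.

Step 1: enter (7,5), '.' pass, move up to (6,5)
Step 2: enter (6,5), '.' pass, move up to (5,5)
Step 3: enter (5,5), '.' pass, move up to (4,5)
Step 4: enter (4,5), '/' deflects up->right, move right to (4,6)
Step 5: enter (4,6), '.' pass, move right to (4,7)
Step 6: enter (4,7), '.' pass, move right to (4,8)
Step 7: at (4,8) — EXIT via right edge, pos 4
Distinct cells visited: 6 (path length 6)

Answer: 6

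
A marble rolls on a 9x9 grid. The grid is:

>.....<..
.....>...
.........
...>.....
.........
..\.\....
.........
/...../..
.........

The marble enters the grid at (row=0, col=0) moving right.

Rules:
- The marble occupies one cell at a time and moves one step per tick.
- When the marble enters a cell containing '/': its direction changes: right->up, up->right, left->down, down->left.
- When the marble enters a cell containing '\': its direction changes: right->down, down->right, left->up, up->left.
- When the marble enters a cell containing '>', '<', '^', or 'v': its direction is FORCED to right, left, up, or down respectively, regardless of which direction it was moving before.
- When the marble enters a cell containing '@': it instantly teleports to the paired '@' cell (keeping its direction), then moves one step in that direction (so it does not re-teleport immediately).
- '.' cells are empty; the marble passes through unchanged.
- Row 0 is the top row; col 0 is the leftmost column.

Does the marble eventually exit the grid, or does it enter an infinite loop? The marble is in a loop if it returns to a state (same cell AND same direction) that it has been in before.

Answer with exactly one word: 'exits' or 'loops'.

Answer: loops

Derivation:
Step 1: enter (0,0), '>' forces right->right, move right to (0,1)
Step 2: enter (0,1), '.' pass, move right to (0,2)
Step 3: enter (0,2), '.' pass, move right to (0,3)
Step 4: enter (0,3), '.' pass, move right to (0,4)
Step 5: enter (0,4), '.' pass, move right to (0,5)
Step 6: enter (0,5), '.' pass, move right to (0,6)
Step 7: enter (0,6), '<' forces right->left, move left to (0,5)
Step 8: enter (0,5), '.' pass, move left to (0,4)
Step 9: enter (0,4), '.' pass, move left to (0,3)
Step 10: enter (0,3), '.' pass, move left to (0,2)
Step 11: enter (0,2), '.' pass, move left to (0,1)
Step 12: enter (0,1), '.' pass, move left to (0,0)
Step 13: enter (0,0), '>' forces left->right, move right to (0,1)
Step 14: at (0,1) dir=right — LOOP DETECTED (seen before)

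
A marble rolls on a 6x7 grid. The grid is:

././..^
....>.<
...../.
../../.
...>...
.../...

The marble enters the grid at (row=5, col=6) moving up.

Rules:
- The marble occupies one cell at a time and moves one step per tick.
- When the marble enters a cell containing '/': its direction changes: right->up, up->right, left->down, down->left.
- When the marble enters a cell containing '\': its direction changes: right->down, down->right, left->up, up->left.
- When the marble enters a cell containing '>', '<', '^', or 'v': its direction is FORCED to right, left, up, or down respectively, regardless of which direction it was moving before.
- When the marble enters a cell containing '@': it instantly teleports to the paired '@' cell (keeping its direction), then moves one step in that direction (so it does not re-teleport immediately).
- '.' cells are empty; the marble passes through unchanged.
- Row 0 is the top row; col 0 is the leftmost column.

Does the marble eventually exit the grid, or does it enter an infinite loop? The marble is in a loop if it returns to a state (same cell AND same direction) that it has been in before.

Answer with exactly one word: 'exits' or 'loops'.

Answer: loops

Derivation:
Step 1: enter (5,6), '.' pass, move up to (4,6)
Step 2: enter (4,6), '.' pass, move up to (3,6)
Step 3: enter (3,6), '.' pass, move up to (2,6)
Step 4: enter (2,6), '.' pass, move up to (1,6)
Step 5: enter (1,6), '<' forces up->left, move left to (1,5)
Step 6: enter (1,5), '.' pass, move left to (1,4)
Step 7: enter (1,4), '>' forces left->right, move right to (1,5)
Step 8: enter (1,5), '.' pass, move right to (1,6)
Step 9: enter (1,6), '<' forces right->left, move left to (1,5)
Step 10: at (1,5) dir=left — LOOP DETECTED (seen before)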